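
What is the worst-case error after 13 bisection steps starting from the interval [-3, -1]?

Bisection error bound: |error| ≤ (b-a)/2^n
|error| ≤ (-1 - (-3))/2^13 = 2/2^13
|error| ≤ 0.0002441406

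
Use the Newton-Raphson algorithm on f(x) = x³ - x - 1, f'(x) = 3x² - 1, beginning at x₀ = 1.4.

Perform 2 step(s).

f(x) = x³ - x - 1
f'(x) = 3x² - 1
x₀ = 1.4

Newton-Raphson formula: x_{n+1} = x_n - f(x_n)/f'(x_n)

Iteration 1:
  f(1.400000) = 0.344000
  f'(1.400000) = 4.880000
  x_1 = 1.400000 - 0.344000/4.880000 = 1.329508
Iteration 2:
  f(1.329508) = 0.020520
  f'(1.329508) = 4.302776
  x_2 = 1.329508 - 0.020520/4.302776 = 1.324739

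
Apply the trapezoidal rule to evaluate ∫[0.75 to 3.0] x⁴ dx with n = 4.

f(x) = x⁴
a = 0.75, b = 3.0, n = 4
h = (b - a)/n = 0.562500

Trapezoidal rule: (h/2)[f(x₀) + 2f(x₁) + 2f(x₂) + ... + f(xₙ)]

x_0 = 0.7500, f(x_0) = 0.316406, coefficient = 1
x_1 = 1.3125, f(x_1) = 2.967545, coefficient = 2
x_2 = 1.8750, f(x_2) = 12.359619, coefficient = 2
x_3 = 2.4375, f(x_3) = 35.300308, coefficient = 2
x_4 = 3.0000, f(x_4) = 81.000000, coefficient = 1

I ≈ (0.562500/2) × 182.571350 = 51.348192
Exact value: 48.552539
Error: 2.795653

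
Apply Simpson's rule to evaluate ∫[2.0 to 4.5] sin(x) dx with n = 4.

f(x) = sin(x)
a = 2.0, b = 4.5, n = 4
h = (b - a)/n = 0.625000

Simpson's rule: (h/3)[f(x₀) + 4f(x₁) + 2f(x₂) + ... + f(xₙ)]

x_0 = 2.0000, f(x_0) = 0.909297, coefficient = 1
x_1 = 2.6250, f(x_1) = 0.493920, coefficient = 4
x_2 = 3.2500, f(x_2) = -0.108195, coefficient = 2
x_3 = 3.8750, f(x_3) = -0.669405, coefficient = 4
x_4 = 4.5000, f(x_4) = -0.977530, coefficient = 1

I ≈ (0.625000/3) × -0.986561 = -0.205534
Exact value: -0.205351
Error: 0.000183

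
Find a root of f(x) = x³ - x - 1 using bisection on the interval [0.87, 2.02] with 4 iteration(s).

f(x) = x³ - x - 1
Initial interval: [0.87, 2.02]

Iteration 1:
  c_1 = (0.870000 + 2.020000)/2 = 1.445000
  f(c_1) = f(1.445000) = 0.572196
  f(a) × f(c) < 0, new interval: [0.870000, 1.445000]
Iteration 2:
  c_2 = (0.870000 + 1.445000)/2 = 1.157500
  f(c_2) = f(1.157500) = -0.606674
  f(a) × f(c) ≥ 0, new interval: [1.157500, 1.445000]
Iteration 3:
  c_3 = (1.157500 + 1.445000)/2 = 1.301250
  f(c_3) = f(1.301250) = -0.097906
  f(a) × f(c) ≥ 0, new interval: [1.301250, 1.445000]
Iteration 4:
  c_4 = (1.301250 + 1.445000)/2 = 1.373125
  f(c_4) = f(1.373125) = 0.215864
  f(a) × f(c) < 0, new interval: [1.301250, 1.373125]

After 4 iteration(s), the approximation is c_4 = 1.373125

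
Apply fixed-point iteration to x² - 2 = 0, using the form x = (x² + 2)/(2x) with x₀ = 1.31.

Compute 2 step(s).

Equation: x² - 2 = 0
Fixed-point form: x = (x² + 2)/(2x)
x₀ = 1.31

x_1 = g(1.310000) = 1.418359
x_2 = g(1.418359) = 1.414220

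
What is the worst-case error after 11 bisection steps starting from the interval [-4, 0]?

Bisection error bound: |error| ≤ (b-a)/2^n
|error| ≤ (0 - (-4))/2^11 = 4/2^11
|error| ≤ 0.0019531250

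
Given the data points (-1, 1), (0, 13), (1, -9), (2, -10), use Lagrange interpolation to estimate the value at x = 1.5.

Lagrange interpolation formula:
P(x) = Σ yᵢ × Lᵢ(x)
where Lᵢ(x) = Π_{j≠i} (x - xⱼ)/(xᵢ - xⱼ)

L_0(1.5) = (1.5 - 0)/(-1 - 0) × (1.5 - 1)/(-1 - 1) × (1.5 - 2)/(-1 - 2) = 0.062500
L_1(1.5) = (1.5 - (-1))/(0 - (-1)) × (1.5 - 1)/(0 - 1) × (1.5 - 2)/(0 - 2) = -0.312500
L_2(1.5) = (1.5 - (-1))/(1 - (-1)) × (1.5 - 0)/(1 - 0) × (1.5 - 2)/(1 - 2) = 0.937500
L_3(1.5) = (1.5 - (-1))/(2 - (-1)) × (1.5 - 0)/(2 - 0) × (1.5 - 1)/(2 - 1) = 0.312500

P(1.5) = 1×L_0(1.5) + 13×L_1(1.5) + (-9)×L_2(1.5) + (-10)×L_3(1.5)
P(1.5) = -15.562500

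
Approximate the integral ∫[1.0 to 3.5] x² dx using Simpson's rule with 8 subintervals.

f(x) = x²
a = 1.0, b = 3.5, n = 8
h = (b - a)/n = 0.312500

Simpson's rule: (h/3)[f(x₀) + 4f(x₁) + 2f(x₂) + ... + f(xₙ)]

x_0 = 1.0000, f(x_0) = 1.000000, coefficient = 1
x_1 = 1.3125, f(x_1) = 1.722656, coefficient = 4
x_2 = 1.6250, f(x_2) = 2.640625, coefficient = 2
x_3 = 1.9375, f(x_3) = 3.753906, coefficient = 4
x_4 = 2.2500, f(x_4) = 5.062500, coefficient = 2
x_5 = 2.5625, f(x_5) = 6.566406, coefficient = 4
x_6 = 2.8750, f(x_6) = 8.265625, coefficient = 2
x_7 = 3.1875, f(x_7) = 10.160156, coefficient = 4
x_8 = 3.5000, f(x_8) = 12.250000, coefficient = 1

I ≈ (0.312500/3) × 134.000000 = 13.958333
Exact value: 13.958333
Error: 0.000000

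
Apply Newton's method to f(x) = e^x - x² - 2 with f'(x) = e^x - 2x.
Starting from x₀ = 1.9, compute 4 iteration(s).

f(x) = e^x - x² - 2
f'(x) = e^x - 2x
x₀ = 1.9

Newton-Raphson formula: x_{n+1} = x_n - f(x_n)/f'(x_n)

Iteration 1:
  f(1.900000) = 1.075894
  f'(1.900000) = 2.885894
  x_1 = 1.900000 - 1.075894/2.885894 = 1.527189
Iteration 2:
  f(1.527189) = 0.272906
  f'(1.527189) = 1.550834
  x_2 = 1.527189 - 0.272906/1.550834 = 1.351215
Iteration 3:
  f(1.351215) = 0.036333
  f'(1.351215) = 1.159684
  x_3 = 1.351215 - 0.036333/1.159684 = 1.319885
Iteration 4:
  f(1.319885) = 0.000894
  f'(1.319885) = 1.103221
  x_4 = 1.319885 - 0.000894/1.103221 = 1.319074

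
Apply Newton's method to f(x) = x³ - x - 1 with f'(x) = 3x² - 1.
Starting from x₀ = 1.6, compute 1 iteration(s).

f(x) = x³ - x - 1
f'(x) = 3x² - 1
x₀ = 1.6

Newton-Raphson formula: x_{n+1} = x_n - f(x_n)/f'(x_n)

Iteration 1:
  f(1.600000) = 1.496000
  f'(1.600000) = 6.680000
  x_1 = 1.600000 - 1.496000/6.680000 = 1.376048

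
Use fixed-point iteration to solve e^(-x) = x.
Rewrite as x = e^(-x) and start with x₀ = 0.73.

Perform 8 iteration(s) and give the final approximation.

Equation: e^(-x) = x
Fixed-point form: x = e^(-x)
x₀ = 0.73

x_1 = g(0.730000) = 0.481909
x_2 = g(0.481909) = 0.617603
x_3 = g(0.617603) = 0.539235
x_4 = g(0.539235) = 0.583194
x_5 = g(0.583194) = 0.558113
x_6 = g(0.558113) = 0.572288
x_7 = g(0.572288) = 0.564233
x_8 = g(0.564233) = 0.568796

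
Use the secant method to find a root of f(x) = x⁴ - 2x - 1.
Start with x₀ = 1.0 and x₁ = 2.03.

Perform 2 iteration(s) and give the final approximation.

f(x) = x⁴ - 2x - 1
x₀ = 1.0, x₁ = 2.03

Secant formula: x_{n+1} = x_n - f(x_n)(x_n - x_{n-1})/(f(x_n) - f(x_{n-1}))

Iteration 1:
  f(1.000000) = -2.000000
  f(2.030000) = 11.921817
  x_2 = 2.030000 - 11.921817×(2.030000 - 1.000000)/(11.921817 - (-2.000000))
       = 1.147969
Iteration 2:
  f(2.030000) = 11.921817
  f(1.147969) = -1.559254
  x_3 = 1.147969 - (-1.559254)×(1.147969 - 2.030000)/(-1.559254 - 11.921817)
       = 1.249987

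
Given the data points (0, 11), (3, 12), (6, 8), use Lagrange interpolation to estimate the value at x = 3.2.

Lagrange interpolation formula:
P(x) = Σ yᵢ × Lᵢ(x)
where Lᵢ(x) = Π_{j≠i} (x - xⱼ)/(xᵢ - xⱼ)

L_0(3.2) = (3.2 - 3)/(0 - 3) × (3.2 - 6)/(0 - 6) = -0.031111
L_1(3.2) = (3.2 - 0)/(3 - 0) × (3.2 - 6)/(3 - 6) = 0.995556
L_2(3.2) = (3.2 - 0)/(6 - 0) × (3.2 - 3)/(6 - 3) = 0.035556

P(3.2) = 11×L_0(3.2) + 12×L_1(3.2) + 8×L_2(3.2)
P(3.2) = 11.888889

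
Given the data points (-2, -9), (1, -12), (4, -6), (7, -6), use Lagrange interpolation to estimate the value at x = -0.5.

Lagrange interpolation formula:
P(x) = Σ yᵢ × Lᵢ(x)
where Lᵢ(x) = Π_{j≠i} (x - xⱼ)/(xᵢ - xⱼ)

L_0(-0.5) = (-0.5 - 1)/(-2 - 1) × (-0.5 - 4)/(-2 - 4) × (-0.5 - 7)/(-2 - 7) = 0.312500
L_1(-0.5) = (-0.5 - (-2))/(1 - (-2)) × (-0.5 - 4)/(1 - 4) × (-0.5 - 7)/(1 - 7) = 0.937500
L_2(-0.5) = (-0.5 - (-2))/(4 - (-2)) × (-0.5 - 1)/(4 - 1) × (-0.5 - 7)/(4 - 7) = -0.312500
L_3(-0.5) = (-0.5 - (-2))/(7 - (-2)) × (-0.5 - 1)/(7 - 1) × (-0.5 - 4)/(7 - 4) = 0.062500

P(-0.5) = (-9)×L_0(-0.5) + (-12)×L_1(-0.5) + (-6)×L_2(-0.5) + (-6)×L_3(-0.5)
P(-0.5) = -12.562500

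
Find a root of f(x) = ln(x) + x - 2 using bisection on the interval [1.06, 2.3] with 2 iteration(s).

f(x) = ln(x) + x - 2
Initial interval: [1.06, 2.3]

Iteration 1:
  c_1 = (1.060000 + 2.300000)/2 = 1.680000
  f(c_1) = f(1.680000) = 0.198794
  f(a) × f(c) < 0, new interval: [1.060000, 1.680000]
Iteration 2:
  c_2 = (1.060000 + 1.680000)/2 = 1.370000
  f(c_2) = f(1.370000) = -0.315189
  f(a) × f(c) ≥ 0, new interval: [1.370000, 1.680000]

After 2 iteration(s), the approximation is c_2 = 1.370000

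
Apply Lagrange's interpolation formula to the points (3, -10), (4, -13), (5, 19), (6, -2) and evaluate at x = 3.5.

Lagrange interpolation formula:
P(x) = Σ yᵢ × Lᵢ(x)
where Lᵢ(x) = Π_{j≠i} (x - xⱼ)/(xᵢ - xⱼ)

L_0(3.5) = (3.5 - 4)/(3 - 4) × (3.5 - 5)/(3 - 5) × (3.5 - 6)/(3 - 6) = 0.312500
L_1(3.5) = (3.5 - 3)/(4 - 3) × (3.5 - 5)/(4 - 5) × (3.5 - 6)/(4 - 6) = 0.937500
L_2(3.5) = (3.5 - 3)/(5 - 3) × (3.5 - 4)/(5 - 4) × (3.5 - 6)/(5 - 6) = -0.312500
L_3(3.5) = (3.5 - 3)/(6 - 3) × (3.5 - 4)/(6 - 4) × (3.5 - 5)/(6 - 5) = 0.062500

P(3.5) = (-10)×L_0(3.5) + (-13)×L_1(3.5) + 19×L_2(3.5) + (-2)×L_3(3.5)
P(3.5) = -21.375000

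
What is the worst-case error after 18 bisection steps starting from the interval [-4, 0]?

Bisection error bound: |error| ≤ (b-a)/2^n
|error| ≤ (0 - (-4))/2^18 = 4/2^18
|error| ≤ 0.0000152588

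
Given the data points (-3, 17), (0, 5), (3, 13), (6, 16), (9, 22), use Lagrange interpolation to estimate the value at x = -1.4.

Lagrange interpolation formula:
P(x) = Σ yᵢ × Lᵢ(x)
where Lᵢ(x) = Π_{j≠i} (x - xⱼ)/(xᵢ - xⱼ)

L_0(-1.4) = (-1.4 - 0)/(-3 - 0) × (-1.4 - 3)/(-3 - 3) × (-1.4 - 6)/(-3 - 6) × (-1.4 - 9)/(-3 - 9) = 0.243865
L_1(-1.4) = (-1.4 - (-3))/(0 - (-3)) × (-1.4 - 3)/(0 - 3) × (-1.4 - 6)/(0 - 6) × (-1.4 - 9)/(0 - 9) = 1.114812
L_2(-1.4) = (-1.4 - (-3))/(3 - (-3)) × (-1.4 - 0)/(3 - 0) × (-1.4 - 6)/(3 - 6) × (-1.4 - 9)/(3 - 9) = -0.532069
L_3(-1.4) = (-1.4 - (-3))/(6 - (-3)) × (-1.4 - 0)/(6 - 0) × (-1.4 - 3)/(6 - 3) × (-1.4 - 9)/(6 - 9) = 0.210910
L_4(-1.4) = (-1.4 - (-3))/(9 - (-3)) × (-1.4 - 0)/(9 - 0) × (-1.4 - 3)/(9 - 3) × (-1.4 - 6)/(9 - 6) = -0.037518

P(-1.4) = 17×L_0(-1.4) + 5×L_1(-1.4) + 13×L_2(-1.4) + 16×L_3(-1.4) + 22×L_4(-1.4)
P(-1.4) = 5.352040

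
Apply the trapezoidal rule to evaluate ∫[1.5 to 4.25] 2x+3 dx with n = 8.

f(x) = 2x+3
a = 1.5, b = 4.25, n = 8
h = (b - a)/n = 0.343750

Trapezoidal rule: (h/2)[f(x₀) + 2f(x₁) + 2f(x₂) + ... + f(xₙ)]

x_0 = 1.5000, f(x_0) = 6.000000, coefficient = 1
x_1 = 1.8438, f(x_1) = 6.687500, coefficient = 2
x_2 = 2.1875, f(x_2) = 7.375000, coefficient = 2
x_3 = 2.5312, f(x_3) = 8.062500, coefficient = 2
x_4 = 2.8750, f(x_4) = 8.750000, coefficient = 2
x_5 = 3.2188, f(x_5) = 9.437500, coefficient = 2
x_6 = 3.5625, f(x_6) = 10.125000, coefficient = 2
x_7 = 3.9062, f(x_7) = 10.812500, coefficient = 2
x_8 = 4.2500, f(x_8) = 11.500000, coefficient = 1

I ≈ (0.343750/2) × 140.000000 = 24.062500
Exact value: 24.062500
Error: 0.000000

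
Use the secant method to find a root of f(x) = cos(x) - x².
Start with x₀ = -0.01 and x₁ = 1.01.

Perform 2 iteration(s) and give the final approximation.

f(x) = cos(x) - x²
x₀ = -0.01, x₁ = 1.01

Secant formula: x_{n+1} = x_n - f(x_n)(x_n - x_{n-1})/(f(x_n) - f(x_{n-1}))

Iteration 1:
  f(-0.010000) = 0.999850
  f(1.010000) = -0.488239
  x_2 = 1.010000 - (-0.488239)×(1.010000 - (-0.010000))/(-0.488239 - 0.999850)
       = 0.675340
Iteration 2:
  f(1.010000) = -0.488239
  f(0.675340) = 0.324410
  x_3 = 0.675340 - 0.324410×(0.675340 - 1.010000)/(0.324410 - (-0.488239))
       = 0.808937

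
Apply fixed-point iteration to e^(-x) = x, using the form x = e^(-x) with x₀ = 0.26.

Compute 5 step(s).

Equation: e^(-x) = x
Fixed-point form: x = e^(-x)
x₀ = 0.26

x_1 = g(0.260000) = 0.771052
x_2 = g(0.771052) = 0.462526
x_3 = g(0.462526) = 0.629691
x_4 = g(0.629691) = 0.532757
x_5 = g(0.532757) = 0.586985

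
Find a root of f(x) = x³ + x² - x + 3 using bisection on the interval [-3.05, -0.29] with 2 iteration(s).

f(x) = x³ + x² - x + 3
Initial interval: [-3.05, -0.29]

Iteration 1:
  c_1 = (-3.050000 + (-0.290000))/2 = -1.670000
  f(c_1) = f(-1.670000) = 2.801437
  f(a) × f(c) < 0, new interval: [-3.050000, -1.670000]
Iteration 2:
  c_2 = (-3.050000 + (-1.670000))/2 = -2.360000
  f(c_2) = f(-2.360000) = -2.214656
  f(a) × f(c) ≥ 0, new interval: [-2.360000, -1.670000]

After 2 iteration(s), the approximation is c_2 = -2.360000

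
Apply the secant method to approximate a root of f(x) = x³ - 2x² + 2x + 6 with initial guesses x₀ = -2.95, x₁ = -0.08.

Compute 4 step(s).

f(x) = x³ - 2x² + 2x + 6
x₀ = -2.95, x₁ = -0.08

Secant formula: x_{n+1} = x_n - f(x_n)(x_n - x_{n-1})/(f(x_n) - f(x_{n-1}))

Iteration 1:
  f(-2.950000) = -42.977375
  f(-0.080000) = 5.826688
  x_2 = -0.080000 - 5.826688×(-0.080000 - (-2.950000))/(5.826688 - (-42.977375))
       = -0.422648
Iteration 2:
  f(-0.080000) = 5.826688
  f(-0.422648) = 4.721945
  x_3 = -0.422648 - 4.721945×(-0.422648 - (-0.080000))/(4.721945 - 5.826688)
       = -1.887208
Iteration 3:
  f(-0.422648) = 4.721945
  f(-1.887208) = -11.618918
  x_4 = -1.887208 - (-11.618918)×(-1.887208 - (-0.422648))/(-11.618918 - 4.721945)
       = -0.845855
Iteration 4:
  f(-1.887208) = -11.618918
  f(-0.845855) = 2.272164
  x_5 = -0.845855 - 2.272164×(-0.845855 - (-1.887208))/(2.272164 - (-11.618918))
       = -1.016189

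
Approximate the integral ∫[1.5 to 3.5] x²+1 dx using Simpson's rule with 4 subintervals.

f(x) = x²+1
a = 1.5, b = 3.5, n = 4
h = (b - a)/n = 0.500000

Simpson's rule: (h/3)[f(x₀) + 4f(x₁) + 2f(x₂) + ... + f(xₙ)]

x_0 = 1.5000, f(x_0) = 3.250000, coefficient = 1
x_1 = 2.0000, f(x_1) = 5.000000, coefficient = 4
x_2 = 2.5000, f(x_2) = 7.250000, coefficient = 2
x_3 = 3.0000, f(x_3) = 10.000000, coefficient = 4
x_4 = 3.5000, f(x_4) = 13.250000, coefficient = 1

I ≈ (0.500000/3) × 91.000000 = 15.166667
Exact value: 15.166667
Error: 0.000000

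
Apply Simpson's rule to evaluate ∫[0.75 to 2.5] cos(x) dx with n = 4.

f(x) = cos(x)
a = 0.75, b = 2.5, n = 4
h = (b - a)/n = 0.437500

Simpson's rule: (h/3)[f(x₀) + 4f(x₁) + 2f(x₂) + ... + f(xₙ)]

x_0 = 0.7500, f(x_0) = 0.731689, coefficient = 1
x_1 = 1.1875, f(x_1) = 0.373980, coefficient = 4
x_2 = 1.6250, f(x_2) = -0.054177, coefficient = 2
x_3 = 2.0625, f(x_3) = -0.472128, coefficient = 4
x_4 = 2.5000, f(x_4) = -0.801144, coefficient = 1

I ≈ (0.437500/3) × -0.570404 = -0.083184
Exact value: -0.083167
Error: 0.000017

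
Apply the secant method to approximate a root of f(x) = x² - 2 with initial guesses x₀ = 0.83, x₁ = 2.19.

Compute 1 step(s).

f(x) = x² - 2
x₀ = 0.83, x₁ = 2.19

Secant formula: x_{n+1} = x_n - f(x_n)(x_n - x_{n-1})/(f(x_n) - f(x_{n-1}))

Iteration 1:
  f(0.830000) = -1.311100
  f(2.190000) = 2.796100
  x_2 = 2.190000 - 2.796100×(2.190000 - 0.830000)/(2.796100 - (-1.311100))
       = 1.264139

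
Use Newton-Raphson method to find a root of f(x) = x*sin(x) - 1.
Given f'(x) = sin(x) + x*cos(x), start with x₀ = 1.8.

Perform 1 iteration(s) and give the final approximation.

f(x) = x*sin(x) - 1
f'(x) = sin(x) + x*cos(x)
x₀ = 1.8

Newton-Raphson formula: x_{n+1} = x_n - f(x_n)/f'(x_n)

Iteration 1:
  f(1.800000) = 0.752926
  f'(1.800000) = 0.564884
  x_1 = 1.800000 - 0.752926/0.564884 = 0.467114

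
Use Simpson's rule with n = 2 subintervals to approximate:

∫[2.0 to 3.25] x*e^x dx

f(x) = x*e^x
a = 2.0, b = 3.25, n = 2
h = (b - a)/n = 0.625000

Simpson's rule: (h/3)[f(x₀) + 4f(x₁) + 2f(x₂) + ... + f(xₙ)]

x_0 = 2.0000, f(x_0) = 14.778112, coefficient = 1
x_1 = 2.6250, f(x_1) = 36.237007, coefficient = 4
x_2 = 3.2500, f(x_2) = 83.818605, coefficient = 1

I ≈ (0.625000/3) × 243.544746 = 50.738489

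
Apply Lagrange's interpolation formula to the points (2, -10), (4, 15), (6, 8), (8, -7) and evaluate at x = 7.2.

Lagrange interpolation formula:
P(x) = Σ yᵢ × Lᵢ(x)
where Lᵢ(x) = Π_{j≠i} (x - xⱼ)/(xᵢ - xⱼ)

L_0(7.2) = (7.2 - 4)/(2 - 4) × (7.2 - 6)/(2 - 6) × (7.2 - 8)/(2 - 8) = 0.064000
L_1(7.2) = (7.2 - 2)/(4 - 2) × (7.2 - 6)/(4 - 6) × (7.2 - 8)/(4 - 8) = -0.312000
L_2(7.2) = (7.2 - 2)/(6 - 2) × (7.2 - 4)/(6 - 4) × (7.2 - 8)/(6 - 8) = 0.832000
L_3(7.2) = (7.2 - 2)/(8 - 2) × (7.2 - 4)/(8 - 4) × (7.2 - 6)/(8 - 6) = 0.416000

P(7.2) = (-10)×L_0(7.2) + 15×L_1(7.2) + 8×L_2(7.2) + (-7)×L_3(7.2)
P(7.2) = -1.576000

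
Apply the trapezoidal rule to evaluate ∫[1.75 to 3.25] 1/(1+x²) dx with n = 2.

f(x) = 1/(1+x²)
a = 1.75, b = 3.25, n = 2
h = (b - a)/n = 0.750000

Trapezoidal rule: (h/2)[f(x₀) + 2f(x₁) + 2f(x₂) + ... + f(xₙ)]

x_0 = 1.7500, f(x_0) = 0.246154, coefficient = 1
x_1 = 2.5000, f(x_1) = 0.137931, coefficient = 2
x_2 = 3.2500, f(x_2) = 0.086486, coefficient = 1

I ≈ (0.750000/2) × 0.608502 = 0.228188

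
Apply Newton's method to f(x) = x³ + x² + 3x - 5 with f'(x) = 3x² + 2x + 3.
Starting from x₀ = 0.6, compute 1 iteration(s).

f(x) = x³ + x² + 3x - 5
f'(x) = 3x² + 2x + 3
x₀ = 0.6

Newton-Raphson formula: x_{n+1} = x_n - f(x_n)/f'(x_n)

Iteration 1:
  f(0.600000) = -2.624000
  f'(0.600000) = 5.280000
  x_1 = 0.600000 - (-2.624000)/5.280000 = 1.096970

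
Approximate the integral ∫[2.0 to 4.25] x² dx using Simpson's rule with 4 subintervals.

f(x) = x²
a = 2.0, b = 4.25, n = 4
h = (b - a)/n = 0.562500

Simpson's rule: (h/3)[f(x₀) + 4f(x₁) + 2f(x₂) + ... + f(xₙ)]

x_0 = 2.0000, f(x_0) = 4.000000, coefficient = 1
x_1 = 2.5625, f(x_1) = 6.566406, coefficient = 4
x_2 = 3.1250, f(x_2) = 9.765625, coefficient = 2
x_3 = 3.6875, f(x_3) = 13.597656, coefficient = 4
x_4 = 4.2500, f(x_4) = 18.062500, coefficient = 1

I ≈ (0.562500/3) × 122.250000 = 22.921875
Exact value: 22.921875
Error: 0.000000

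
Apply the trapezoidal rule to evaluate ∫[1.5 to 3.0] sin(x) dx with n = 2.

f(x) = sin(x)
a = 1.5, b = 3.0, n = 2
h = (b - a)/n = 0.750000

Trapezoidal rule: (h/2)[f(x₀) + 2f(x₁) + 2f(x₂) + ... + f(xₙ)]

x_0 = 1.5000, f(x_0) = 0.997495, coefficient = 1
x_1 = 2.2500, f(x_1) = 0.778073, coefficient = 2
x_2 = 3.0000, f(x_2) = 0.141120, coefficient = 1

I ≈ (0.750000/2) × 2.694761 = 1.010536
Exact value: 1.060730
Error: 0.050194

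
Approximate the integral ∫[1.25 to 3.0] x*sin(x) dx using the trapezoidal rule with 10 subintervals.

f(x) = x*sin(x)
a = 1.25, b = 3.0, n = 10
h = (b - a)/n = 0.175000

Trapezoidal rule: (h/2)[f(x₀) + 2f(x₁) + 2f(x₂) + ... + f(xₙ)]

x_0 = 1.2500, f(x_0) = 1.186231, coefficient = 1
x_1 = 1.4250, f(x_1) = 1.409882, coefficient = 2
x_2 = 1.6000, f(x_2) = 1.599318, coefficient = 2
x_3 = 1.7750, f(x_3) = 1.738120, coefficient = 2
x_4 = 1.9500, f(x_4) = 1.811471, coefficient = 2
x_5 = 2.1250, f(x_5) = 1.806930, coefficient = 2
x_6 = 2.3000, f(x_6) = 1.715122, coefficient = 2
x_7 = 2.4750, f(x_7) = 1.530321, coefficient = 2
x_8 = 2.6500, f(x_8) = 1.250881, coefficient = 2
x_9 = 2.8250, f(x_9) = 0.879508, coefficient = 2
x_10 = 3.0000, f(x_10) = 0.423360, coefficient = 1

I ≈ (0.175000/2) × 29.092697 = 2.545611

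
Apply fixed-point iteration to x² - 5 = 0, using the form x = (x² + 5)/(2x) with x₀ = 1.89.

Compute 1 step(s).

Equation: x² - 5 = 0
Fixed-point form: x = (x² + 5)/(2x)
x₀ = 1.89

x_1 = g(1.890000) = 2.267751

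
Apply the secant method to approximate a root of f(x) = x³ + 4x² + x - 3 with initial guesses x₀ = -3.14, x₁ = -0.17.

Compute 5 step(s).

f(x) = x³ + 4x² + x - 3
x₀ = -3.14, x₁ = -0.17

Secant formula: x_{n+1} = x_n - f(x_n)(x_n - x_{n-1})/(f(x_n) - f(x_{n-1}))

Iteration 1:
  f(-3.140000) = 2.339256
  f(-0.170000) = -3.059313
  x_2 = -0.170000 - (-3.059313)×(-0.170000 - (-3.140000))/(-3.059313 - 2.339256)
       = -1.853068
Iteration 2:
  f(-0.170000) = -3.059313
  f(-1.853068) = 2.519199
  x_3 = -1.853068 - 2.519199×(-1.853068 - (-0.170000))/(2.519199 - (-3.059313))
       = -1.093012
Iteration 3:
  f(-1.853068) = 2.519199
  f(-1.093012) = -0.620106
  x_4 = -1.093012 - (-0.620106)×(-1.093012 - (-1.853068))/(-0.620106 - 2.519199)
       = -1.243146
Iteration 4:
  f(-1.093012) = -0.620106
  f(-1.243146) = 0.017327
  x_5 = -1.243146 - 0.017327×(-1.243146 - (-1.093012))/(0.017327 - (-0.620106))
       = -1.239064
Iteration 5:
  f(-1.243146) = 0.017327
  f(-1.239064) = -0.000253
  x_6 = -1.239064 - (-0.000253)×(-1.239064 - (-1.243146))/(-0.000253 - 0.017327)
       = -1.239123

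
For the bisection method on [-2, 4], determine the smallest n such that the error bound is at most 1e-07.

We need (b-a)/2^n ≤ 1e-07
(4 - (-2))/2^n ≤ 1e-07
6/2^n ≤ 1e-07
2^n ≥ 60000000
n ≥ log₂(60000000) = 25.84
n ≥ 26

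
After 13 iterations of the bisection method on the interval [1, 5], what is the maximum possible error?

Bisection error bound: |error| ≤ (b-a)/2^n
|error| ≤ (5 - 1)/2^13 = 4/2^13
|error| ≤ 0.0004882812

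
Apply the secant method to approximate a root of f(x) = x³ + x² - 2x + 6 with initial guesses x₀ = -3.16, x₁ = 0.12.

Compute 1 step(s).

f(x) = x³ + x² - 2x + 6
x₀ = -3.16, x₁ = 0.12

Secant formula: x_{n+1} = x_n - f(x_n)(x_n - x_{n-1})/(f(x_n) - f(x_{n-1}))

Iteration 1:
  f(-3.160000) = -9.248896
  f(0.120000) = 5.776128
  x_2 = 0.120000 - 5.776128×(0.120000 - (-3.160000))/(5.776128 - (-9.248896))
       = -1.140943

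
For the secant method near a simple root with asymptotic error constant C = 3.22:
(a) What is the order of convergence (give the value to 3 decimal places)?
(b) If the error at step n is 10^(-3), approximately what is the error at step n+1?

(a) Secant method has superlinear convergence with order φ = (1+√5)/2 ≈ 1.618.
    This means |e_{n+1}| ≈ C|e_n|^1.618.

(b) With |e_n| = 10^(-3) and C = 3.22:
    |e_{n+1}| ≈ 3.22 × (10^(-3))^1.618 = 3.22 × 10^(-4.85)

(a) ≈ 1.618 (golden ratio); (b) |e_{n+1}| ≈ 4.506e-05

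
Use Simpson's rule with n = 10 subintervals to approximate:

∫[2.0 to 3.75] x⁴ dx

f(x) = x⁴
a = 2.0, b = 3.75, n = 10
h = (b - a)/n = 0.175000

Simpson's rule: (h/3)[f(x₀) + 4f(x₁) + 2f(x₂) + ... + f(xₙ)]

x_0 = 2.0000, f(x_0) = 16.000000, coefficient = 1
x_1 = 2.1750, f(x_1) = 22.378813, coefficient = 4
x_2 = 2.3500, f(x_2) = 30.498006, coefficient = 2
x_3 = 2.5250, f(x_3) = 40.648594, coefficient = 4
x_4 = 2.7000, f(x_4) = 53.144100, coefficient = 2
x_5 = 2.8750, f(x_5) = 68.320557, coefficient = 4
x_6 = 3.0500, f(x_6) = 86.536506, coefficient = 2
x_7 = 3.2250, f(x_7) = 108.173000, coefficient = 4
x_8 = 3.4000, f(x_8) = 133.633600, coefficient = 2
x_9 = 3.5750, f(x_9) = 163.344375, coefficient = 4
x_10 = 3.7500, f(x_10) = 197.753906, coefficient = 1

I ≈ (0.175000/3) × 2432.839689 = 141.915649
Exact value: 141.915430
Error: 0.000219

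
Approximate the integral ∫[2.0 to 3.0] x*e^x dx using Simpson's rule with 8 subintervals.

f(x) = x*e^x
a = 2.0, b = 3.0, n = 8
h = (b - a)/n = 0.125000

Simpson's rule: (h/3)[f(x₀) + 4f(x₁) + 2f(x₂) + ... + f(xₙ)]

x_0 = 2.0000, f(x_0) = 14.778112, coefficient = 1
x_1 = 2.1250, f(x_1) = 17.792407, coefficient = 4
x_2 = 2.2500, f(x_2) = 21.347406, coefficient = 2
x_3 = 2.3750, f(x_3) = 25.533656, coefficient = 4
x_4 = 2.5000, f(x_4) = 30.456235, coefficient = 2
x_5 = 2.6250, f(x_5) = 36.237007, coefficient = 4
x_6 = 2.7500, f(x_6) = 43.017238, coefficient = 2
x_7 = 2.8750, f(x_7) = 50.960594, coefficient = 4
x_8 = 3.0000, f(x_8) = 60.256611, coefficient = 1

I ≈ (0.125000/3) × 786.771140 = 32.782131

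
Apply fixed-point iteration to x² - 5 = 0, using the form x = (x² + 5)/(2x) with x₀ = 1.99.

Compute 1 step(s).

Equation: x² - 5 = 0
Fixed-point form: x = (x² + 5)/(2x)
x₀ = 1.99

x_1 = g(1.990000) = 2.251281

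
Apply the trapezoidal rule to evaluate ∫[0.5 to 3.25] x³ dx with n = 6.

f(x) = x³
a = 0.5, b = 3.25, n = 6
h = (b - a)/n = 0.458333

Trapezoidal rule: (h/2)[f(x₀) + 2f(x₁) + 2f(x₂) + ... + f(xₙ)]

x_0 = 0.5000, f(x_0) = 0.125000, coefficient = 1
x_1 = 0.9583, f(x_1) = 0.880136, coefficient = 2
x_2 = 1.4167, f(x_2) = 2.843171, coefficient = 2
x_3 = 1.8750, f(x_3) = 6.591797, coefficient = 2
x_4 = 2.3333, f(x_4) = 12.703704, coefficient = 2
x_5 = 2.7917, f(x_5) = 21.756583, coefficient = 2
x_6 = 3.2500, f(x_6) = 34.328125, coefficient = 1

I ≈ (0.458333/2) × 124.003906 = 28.417562
Exact value: 27.875977
Error: 0.541585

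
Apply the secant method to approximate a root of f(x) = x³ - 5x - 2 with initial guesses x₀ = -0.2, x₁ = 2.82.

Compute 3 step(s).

f(x) = x³ - 5x - 2
x₀ = -0.2, x₁ = 2.82

Secant formula: x_{n+1} = x_n - f(x_n)(x_n - x_{n-1})/(f(x_n) - f(x_{n-1}))

Iteration 1:
  f(-0.200000) = -1.008000
  f(2.820000) = 6.325768
  x_2 = 2.820000 - 6.325768×(2.820000 - (-0.200000))/(6.325768 - (-1.008000))
       = 0.215088
Iteration 2:
  f(2.820000) = 6.325768
  f(0.215088) = -3.065490
  x_3 = 0.215088 - (-3.065490)×(0.215088 - 2.820000)/(-3.065490 - 6.325768)
       = 1.065382
Iteration 3:
  f(0.215088) = -3.065490
  f(1.065382) = -6.117660
  x_4 = 1.065382 - (-6.117660)×(1.065382 - 0.215088)/(-6.117660 - (-3.065490))
       = -0.638917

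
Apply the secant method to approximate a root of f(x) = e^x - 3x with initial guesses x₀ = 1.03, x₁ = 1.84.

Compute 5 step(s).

f(x) = e^x - 3x
x₀ = 1.03, x₁ = 1.84

Secant formula: x_{n+1} = x_n - f(x_n)(x_n - x_{n-1})/(f(x_n) - f(x_{n-1}))

Iteration 1:
  f(1.030000) = -0.288934
  f(1.840000) = 0.776538
  x_2 = 1.840000 - 0.776538×(1.840000 - 1.030000)/(0.776538 - (-0.288934))
       = 1.249655
Iteration 2:
  f(1.840000) = 0.776538
  f(1.249655) = -0.259826
  x_3 = 1.249655 - (-0.259826)×(1.249655 - 1.840000)/(-0.259826 - 0.776538)
       = 1.397660
Iteration 3:
  f(1.249655) = -0.259826
  f(1.397660) = -0.147258
  x_4 = 1.397660 - (-0.147258)×(1.397660 - 1.249655)/(-0.147258 - (-0.259826))
       = 1.591276
Iteration 4:
  f(1.397660) = -0.147258
  f(1.591276) = 0.136182
  x_5 = 1.591276 - 0.136182×(1.591276 - 1.397660)/(0.136182 - (-0.147258))
       = 1.498251
Iteration 5:
  f(1.591276) = 0.136182
  f(1.498251) = -0.020896
  x_6 = 1.498251 - (-0.020896)×(1.498251 - 1.591276)/(-0.020896 - 0.136182)
       = 1.510626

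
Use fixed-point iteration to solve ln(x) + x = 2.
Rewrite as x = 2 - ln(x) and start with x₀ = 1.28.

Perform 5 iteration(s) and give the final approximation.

Equation: ln(x) + x = 2
Fixed-point form: x = 2 - ln(x)
x₀ = 1.28

x_1 = g(1.280000) = 1.753140
x_2 = g(1.753140) = 1.438592
x_3 = g(1.438592) = 1.636335
x_4 = g(1.636335) = 1.507541
x_5 = g(1.507541) = 1.589520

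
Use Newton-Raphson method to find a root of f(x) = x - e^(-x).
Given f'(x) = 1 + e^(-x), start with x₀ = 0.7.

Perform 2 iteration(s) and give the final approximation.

f(x) = x - e^(-x)
f'(x) = 1 + e^(-x)
x₀ = 0.7

Newton-Raphson formula: x_{n+1} = x_n - f(x_n)/f'(x_n)

Iteration 1:
  f(0.700000) = 0.203415
  f'(0.700000) = 1.496585
  x_1 = 0.700000 - 0.203415/1.496585 = 0.564081
Iteration 2:
  f(0.564081) = -0.004802
  f'(0.564081) = 1.568883
  x_2 = 0.564081 - (-0.004802)/1.568883 = 0.567142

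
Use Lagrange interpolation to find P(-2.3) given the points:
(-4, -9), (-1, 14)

Lagrange interpolation formula:
P(x) = Σ yᵢ × Lᵢ(x)
where Lᵢ(x) = Π_{j≠i} (x - xⱼ)/(xᵢ - xⱼ)

L_0(-2.3) = (-2.3 - (-1))/(-4 - (-1)) = 0.433333
L_1(-2.3) = (-2.3 - (-4))/(-1 - (-4)) = 0.566667

P(-2.3) = (-9)×L_0(-2.3) + 14×L_1(-2.3)
P(-2.3) = 4.033333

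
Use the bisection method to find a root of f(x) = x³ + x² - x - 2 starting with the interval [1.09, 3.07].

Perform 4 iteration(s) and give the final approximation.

f(x) = x³ + x² - x - 2
Initial interval: [1.09, 3.07]

Iteration 1:
  c_1 = (1.090000 + 3.070000)/2 = 2.080000
  f(c_1) = f(2.080000) = 9.245312
  f(a) × f(c) < 0, new interval: [1.090000, 2.080000]
Iteration 2:
  c_2 = (1.090000 + 2.080000)/2 = 1.585000
  f(c_2) = f(1.585000) = 2.909102
  f(a) × f(c) < 0, new interval: [1.090000, 1.585000]
Iteration 3:
  c_3 = (1.090000 + 1.585000)/2 = 1.337500
  f(c_3) = f(1.337500) = 0.844068
  f(a) × f(c) < 0, new interval: [1.090000, 1.337500]
Iteration 4:
  c_4 = (1.090000 + 1.337500)/2 = 1.213750
  f(c_4) = f(1.213750) = 0.047522
  f(a) × f(c) < 0, new interval: [1.090000, 1.213750]

After 4 iteration(s), the approximation is c_4 = 1.213750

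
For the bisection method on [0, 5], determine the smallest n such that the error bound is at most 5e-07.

We need (b-a)/2^n ≤ 5e-07
(5 - 0)/2^n ≤ 5e-07
5/2^n ≤ 5e-07
2^n ≥ 10000000
n ≥ log₂(10000000) = 23.25
n ≥ 24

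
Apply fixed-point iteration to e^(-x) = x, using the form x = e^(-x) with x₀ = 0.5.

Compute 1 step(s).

Equation: e^(-x) = x
Fixed-point form: x = e^(-x)
x₀ = 0.5

x_1 = g(0.500000) = 0.606531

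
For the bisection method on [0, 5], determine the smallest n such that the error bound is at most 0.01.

We need (b-a)/2^n ≤ 0.01
(5 - 0)/2^n ≤ 0.01
5/2^n ≤ 0.01
2^n ≥ 500
n ≥ log₂(500) = 8.97
n ≥ 9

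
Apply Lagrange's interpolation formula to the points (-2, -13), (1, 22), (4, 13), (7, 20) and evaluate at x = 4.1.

Lagrange interpolation formula:
P(x) = Σ yᵢ × Lᵢ(x)
where Lᵢ(x) = Π_{j≠i} (x - xⱼ)/(xᵢ - xⱼ)

L_0(4.1) = (4.1 - 1)/(-2 - 1) × (4.1 - 4)/(-2 - 4) × (4.1 - 7)/(-2 - 7) = 0.005549
L_1(4.1) = (4.1 - (-2))/(1 - (-2)) × (4.1 - 4)/(1 - 4) × (4.1 - 7)/(1 - 7) = -0.032759
L_2(4.1) = (4.1 - (-2))/(4 - (-2)) × (4.1 - 1)/(4 - 1) × (4.1 - 7)/(4 - 7) = 1.015537
L_3(4.1) = (4.1 - (-2))/(7 - (-2)) × (4.1 - 1)/(7 - 1) × (4.1 - 4)/(7 - 4) = 0.011673

P(4.1) = (-13)×L_0(4.1) + 22×L_1(4.1) + 13×L_2(4.1) + 20×L_3(4.1)
P(4.1) = 12.642593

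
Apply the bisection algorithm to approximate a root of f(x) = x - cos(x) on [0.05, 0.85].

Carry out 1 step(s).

f(x) = x - cos(x)
Initial interval: [0.05, 0.85]

Iteration 1:
  c_1 = (0.050000 + 0.850000)/2 = 0.450000
  f(c_1) = f(0.450000) = -0.450447
  f(a) × f(c) ≥ 0, new interval: [0.450000, 0.850000]

After 1 iteration(s), the approximation is c_1 = 0.450000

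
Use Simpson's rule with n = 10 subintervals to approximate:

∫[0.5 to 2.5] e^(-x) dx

f(x) = e^(-x)
a = 0.5, b = 2.5, n = 10
h = (b - a)/n = 0.200000

Simpson's rule: (h/3)[f(x₀) + 4f(x₁) + 2f(x₂) + ... + f(xₙ)]

x_0 = 0.5000, f(x_0) = 0.606531, coefficient = 1
x_1 = 0.7000, f(x_1) = 0.496585, coefficient = 4
x_2 = 0.9000, f(x_2) = 0.406570, coefficient = 2
x_3 = 1.1000, f(x_3) = 0.332871, coefficient = 4
x_4 = 1.3000, f(x_4) = 0.272532, coefficient = 2
x_5 = 1.5000, f(x_5) = 0.223130, coefficient = 4
x_6 = 1.7000, f(x_6) = 0.182684, coefficient = 2
x_7 = 1.9000, f(x_7) = 0.149569, coefficient = 4
x_8 = 2.1000, f(x_8) = 0.122456, coefficient = 2
x_9 = 2.3000, f(x_9) = 0.100259, coefficient = 4
x_10 = 2.5000, f(x_10) = 0.082085, coefficient = 1

I ≈ (0.200000/3) × 7.866755 = 0.524450
Exact value: 0.524446
Error: 0.000005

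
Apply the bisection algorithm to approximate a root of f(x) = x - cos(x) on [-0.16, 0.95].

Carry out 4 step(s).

f(x) = x - cos(x)
Initial interval: [-0.16, 0.95]

Iteration 1:
  c_1 = (-0.160000 + 0.950000)/2 = 0.395000
  f(c_1) = f(0.395000) = -0.527997
  f(a) × f(c) ≥ 0, new interval: [0.395000, 0.950000]
Iteration 2:
  c_2 = (0.395000 + 0.950000)/2 = 0.672500
  f(c_2) = f(0.672500) = -0.109767
  f(a) × f(c) ≥ 0, new interval: [0.672500, 0.950000]
Iteration 3:
  c_3 = (0.672500 + 0.950000)/2 = 0.811250
  f(c_3) = f(0.811250) = 0.122657
  f(a) × f(c) < 0, new interval: [0.672500, 0.811250]
Iteration 4:
  c_4 = (0.672500 + 0.811250)/2 = 0.741875
  f(c_4) = f(0.741875) = 0.004672
  f(a) × f(c) < 0, new interval: [0.672500, 0.741875]

After 4 iteration(s), the approximation is c_4 = 0.741875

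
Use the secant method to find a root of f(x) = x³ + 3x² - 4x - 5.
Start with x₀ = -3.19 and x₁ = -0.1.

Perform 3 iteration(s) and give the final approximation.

f(x) = x³ + 3x² - 4x - 5
x₀ = -3.19, x₁ = -0.1

Secant formula: x_{n+1} = x_n - f(x_n)(x_n - x_{n-1})/(f(x_n) - f(x_{n-1}))

Iteration 1:
  f(-3.190000) = 5.826541
  f(-0.100000) = -4.571000
  x_2 = -0.100000 - (-4.571000)×(-0.100000 - (-3.190000))/(-4.571000 - 5.826541)
       = -1.458436
Iteration 2:
  f(-0.100000) = -4.571000
  f(-1.458436) = 4.112703
  x_3 = -1.458436 - 4.112703×(-1.458436 - (-0.100000))/(4.112703 - (-4.571000))
       = -0.815065
Iteration 3:
  f(-1.458436) = 4.112703
  f(-0.815065) = -0.288222
  x_4 = -0.815065 - (-0.288222)×(-0.815065 - (-1.458436))/(-0.288222 - 4.112703)
       = -0.857200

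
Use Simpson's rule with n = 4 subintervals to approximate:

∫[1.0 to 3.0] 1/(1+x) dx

f(x) = 1/(1+x)
a = 1.0, b = 3.0, n = 4
h = (b - a)/n = 0.500000

Simpson's rule: (h/3)[f(x₀) + 4f(x₁) + 2f(x₂) + ... + f(xₙ)]

x_0 = 1.0000, f(x_0) = 0.500000, coefficient = 1
x_1 = 1.5000, f(x_1) = 0.400000, coefficient = 4
x_2 = 2.0000, f(x_2) = 0.333333, coefficient = 2
x_3 = 2.5000, f(x_3) = 0.285714, coefficient = 4
x_4 = 3.0000, f(x_4) = 0.250000, coefficient = 1

I ≈ (0.500000/3) × 4.159524 = 0.693254
Exact value: 0.693147
Error: 0.000107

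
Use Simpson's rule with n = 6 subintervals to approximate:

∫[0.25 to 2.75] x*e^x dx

f(x) = x*e^x
a = 0.25, b = 2.75, n = 6
h = (b - a)/n = 0.416667

Simpson's rule: (h/3)[f(x₀) + 4f(x₁) + 2f(x₂) + ... + f(xₙ)]

x_0 = 0.2500, f(x_0) = 0.321006, coefficient = 1
x_1 = 0.6667, f(x_1) = 1.298489, coefficient = 4
x_2 = 1.0833, f(x_2) = 3.200721, coefficient = 2
x_3 = 1.5000, f(x_3) = 6.722534, coefficient = 4
x_4 = 1.9167, f(x_4) = 13.029998, coefficient = 2
x_5 = 2.3333, f(x_5) = 24.061937, coefficient = 4
x_6 = 2.7500, f(x_6) = 43.017238, coefficient = 1

I ≈ (0.416667/3) × 204.131519 = 28.351600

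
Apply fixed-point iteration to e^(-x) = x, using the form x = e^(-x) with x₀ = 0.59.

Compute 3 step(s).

Equation: e^(-x) = x
Fixed-point form: x = e^(-x)
x₀ = 0.59

x_1 = g(0.590000) = 0.554327
x_2 = g(0.554327) = 0.574459
x_3 = g(0.574459) = 0.563010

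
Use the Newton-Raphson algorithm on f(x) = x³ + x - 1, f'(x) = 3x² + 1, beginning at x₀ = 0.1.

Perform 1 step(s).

f(x) = x³ + x - 1
f'(x) = 3x² + 1
x₀ = 0.1

Newton-Raphson formula: x_{n+1} = x_n - f(x_n)/f'(x_n)

Iteration 1:
  f(0.100000) = -0.899000
  f'(0.100000) = 1.030000
  x_1 = 0.100000 - (-0.899000)/1.030000 = 0.972816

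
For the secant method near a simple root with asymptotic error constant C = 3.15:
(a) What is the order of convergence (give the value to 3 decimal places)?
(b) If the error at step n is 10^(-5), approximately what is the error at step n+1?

(a) Secant method has superlinear convergence with order φ = (1+√5)/2 ≈ 1.618.
    This means |e_{n+1}| ≈ C|e_n|^1.618.

(b) With |e_n| = 10^(-5) and C = 3.15:
    |e_{n+1}| ≈ 3.15 × (10^(-5))^1.618 = 3.15 × 10^(-8.09)

(a) ≈ 1.618 (golden ratio); (b) |e_{n+1}| ≈ 2.559e-08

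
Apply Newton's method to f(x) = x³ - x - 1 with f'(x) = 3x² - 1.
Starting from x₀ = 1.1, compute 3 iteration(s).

f(x) = x³ - x - 1
f'(x) = 3x² - 1
x₀ = 1.1

Newton-Raphson formula: x_{n+1} = x_n - f(x_n)/f'(x_n)

Iteration 1:
  f(1.100000) = -0.769000
  f'(1.100000) = 2.630000
  x_1 = 1.100000 - (-0.769000)/2.630000 = 1.392395
Iteration 2:
  f(1.392395) = 0.307132
  f'(1.392395) = 4.816295
  x_2 = 1.392395 - 0.307132/4.816295 = 1.328626
Iteration 3:
  f(1.328626) = 0.016727
  f'(1.328626) = 4.295742
  x_3 = 1.328626 - 0.016727/4.295742 = 1.324732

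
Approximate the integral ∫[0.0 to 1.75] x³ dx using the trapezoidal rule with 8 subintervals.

f(x) = x³
a = 0.0, b = 1.75, n = 8
h = (b - a)/n = 0.218750

Trapezoidal rule: (h/2)[f(x₀) + 2f(x₁) + 2f(x₂) + ... + f(xₙ)]

x_0 = 0.0000, f(x_0) = 0.000000, coefficient = 1
x_1 = 0.2188, f(x_1) = 0.010468, coefficient = 2
x_2 = 0.4375, f(x_2) = 0.083740, coefficient = 2
x_3 = 0.6562, f(x_3) = 0.282623, coefficient = 2
x_4 = 0.8750, f(x_4) = 0.669922, coefficient = 2
x_5 = 1.0938, f(x_5) = 1.308441, coefficient = 2
x_6 = 1.3125, f(x_6) = 2.260986, coefficient = 2
x_7 = 1.5312, f(x_7) = 3.590363, coefficient = 2
x_8 = 1.7500, f(x_8) = 5.359375, coefficient = 1

I ≈ (0.218750/2) × 21.772461 = 2.381363
Exact value: 2.344727
Error: 0.036636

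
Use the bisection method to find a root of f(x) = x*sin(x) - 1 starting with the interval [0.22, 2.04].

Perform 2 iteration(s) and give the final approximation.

f(x) = x*sin(x) - 1
Initial interval: [0.22, 2.04]

Iteration 1:
  c_1 = (0.220000 + 2.040000)/2 = 1.130000
  f(c_1) = f(1.130000) = 0.021986
  f(a) × f(c) < 0, new interval: [0.220000, 1.130000]
Iteration 2:
  c_2 = (0.220000 + 1.130000)/2 = 0.675000
  f(c_2) = f(0.675000) = -0.578194
  f(a) × f(c) ≥ 0, new interval: [0.675000, 1.130000]

After 2 iteration(s), the approximation is c_2 = 0.675000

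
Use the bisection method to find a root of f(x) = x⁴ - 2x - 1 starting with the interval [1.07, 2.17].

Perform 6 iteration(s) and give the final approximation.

f(x) = x⁴ - 2x - 1
Initial interval: [1.07, 2.17]

Iteration 1:
  c_1 = (1.070000 + 2.170000)/2 = 1.620000
  f(c_1) = f(1.620000) = 2.647475
  f(a) × f(c) < 0, new interval: [1.070000, 1.620000]
Iteration 2:
  c_2 = (1.070000 + 1.620000)/2 = 1.345000
  f(c_2) = f(1.345000) = -0.417429
  f(a) × f(c) ≥ 0, new interval: [1.345000, 1.620000]
Iteration 3:
  c_3 = (1.345000 + 1.620000)/2 = 1.482500
  f(c_3) = f(1.482500) = 0.865352
  f(a) × f(c) < 0, new interval: [1.345000, 1.482500]
Iteration 4:
  c_4 = (1.345000 + 1.482500)/2 = 1.413750
  f(c_4) = f(1.413750) = 0.167258
  f(a) × f(c) < 0, new interval: [1.345000, 1.413750]
Iteration 5:
  c_5 = (1.345000 + 1.413750)/2 = 1.379375
  f(c_5) = f(1.379375) = -0.138576
  f(a) × f(c) ≥ 0, new interval: [1.379375, 1.413750]
Iteration 6:
  c_6 = (1.379375 + 1.413750)/2 = 1.396563
  f(c_6) = f(1.396563) = 0.010884
  f(a) × f(c) < 0, new interval: [1.379375, 1.396563]

After 6 iteration(s), the approximation is c_6 = 1.396563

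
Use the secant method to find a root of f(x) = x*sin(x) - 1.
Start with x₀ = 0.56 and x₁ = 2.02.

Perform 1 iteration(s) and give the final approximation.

f(x) = x*sin(x) - 1
x₀ = 0.56, x₁ = 2.02

Secant formula: x_{n+1} = x_n - f(x_n)(x_n - x_{n-1})/(f(x_n) - f(x_{n-1}))

Iteration 1:
  f(0.560000) = -0.702536
  f(2.020000) = 0.819602
  x_2 = 2.020000 - 0.819602×(2.020000 - 0.560000)/(0.819602 - (-0.702536))
       = 1.233856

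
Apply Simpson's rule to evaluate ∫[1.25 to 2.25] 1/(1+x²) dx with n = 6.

f(x) = 1/(1+x²)
a = 1.25, b = 2.25, n = 6
h = (b - a)/n = 0.166667

Simpson's rule: (h/3)[f(x₀) + 4f(x₁) + 2f(x₂) + ... + f(xₙ)]

x_0 = 1.2500, f(x_0) = 0.390244, coefficient = 1
x_1 = 1.4167, f(x_1) = 0.332564, coefficient = 4
x_2 = 1.5833, f(x_2) = 0.285149, coefficient = 2
x_3 = 1.7500, f(x_3) = 0.246154, coefficient = 4
x_4 = 1.9167, f(x_4) = 0.213967, coefficient = 2
x_5 = 2.0833, f(x_5) = 0.187256, coefficient = 4
x_6 = 2.2500, f(x_6) = 0.164948, coefficient = 1

I ≈ (0.166667/3) × 4.617318 = 0.256518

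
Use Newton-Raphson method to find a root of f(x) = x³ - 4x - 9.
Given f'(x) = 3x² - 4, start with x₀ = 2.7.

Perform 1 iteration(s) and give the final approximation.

f(x) = x³ - 4x - 9
f'(x) = 3x² - 4
x₀ = 2.7

Newton-Raphson formula: x_{n+1} = x_n - f(x_n)/f'(x_n)

Iteration 1:
  f(2.700000) = -0.117000
  f'(2.700000) = 17.870000
  x_1 = 2.700000 - (-0.117000)/17.870000 = 2.706547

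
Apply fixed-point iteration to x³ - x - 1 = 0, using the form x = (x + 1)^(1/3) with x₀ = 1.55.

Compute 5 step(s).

Equation: x³ - x - 1 = 0
Fixed-point form: x = (x + 1)^(1/3)
x₀ = 1.55

x_1 = g(1.550000) = 1.366197
x_2 = g(1.366197) = 1.332550
x_3 = g(1.332550) = 1.326204
x_4 = g(1.326204) = 1.325000
x_5 = g(1.325000) = 1.324772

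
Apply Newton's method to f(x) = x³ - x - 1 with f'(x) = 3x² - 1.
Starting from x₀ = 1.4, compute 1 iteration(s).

f(x) = x³ - x - 1
f'(x) = 3x² - 1
x₀ = 1.4

Newton-Raphson formula: x_{n+1} = x_n - f(x_n)/f'(x_n)

Iteration 1:
  f(1.400000) = 0.344000
  f'(1.400000) = 4.880000
  x_1 = 1.400000 - 0.344000/4.880000 = 1.329508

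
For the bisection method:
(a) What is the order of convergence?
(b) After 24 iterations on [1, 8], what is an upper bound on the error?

(a) Bisection has linear (order 1) convergence; the error is halved each step.

(b) Error bound = (b-a)/2^n = (8 - 1)/2^{24}
    = 7/2^{24}

(a) 1 (linear); (b) error ≤ 4.17e-07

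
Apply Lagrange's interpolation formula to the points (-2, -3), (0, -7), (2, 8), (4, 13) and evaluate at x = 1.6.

Lagrange interpolation formula:
P(x) = Σ yᵢ × Lᵢ(x)
where Lᵢ(x) = Π_{j≠i} (x - xⱼ)/(xᵢ - xⱼ)

L_0(1.6) = (1.6 - 0)/(-2 - 0) × (1.6 - 2)/(-2 - 2) × (1.6 - 4)/(-2 - 4) = -0.032000
L_1(1.6) = (1.6 - (-2))/(0 - (-2)) × (1.6 - 2)/(0 - 2) × (1.6 - 4)/(0 - 4) = 0.216000
L_2(1.6) = (1.6 - (-2))/(2 - (-2)) × (1.6 - 0)/(2 - 0) × (1.6 - 4)/(2 - 4) = 0.864000
L_3(1.6) = (1.6 - (-2))/(4 - (-2)) × (1.6 - 0)/(4 - 0) × (1.6 - 2)/(4 - 2) = -0.048000

P(1.6) = (-3)×L_0(1.6) + (-7)×L_1(1.6) + 8×L_2(1.6) + 13×L_3(1.6)
P(1.6) = 4.872000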